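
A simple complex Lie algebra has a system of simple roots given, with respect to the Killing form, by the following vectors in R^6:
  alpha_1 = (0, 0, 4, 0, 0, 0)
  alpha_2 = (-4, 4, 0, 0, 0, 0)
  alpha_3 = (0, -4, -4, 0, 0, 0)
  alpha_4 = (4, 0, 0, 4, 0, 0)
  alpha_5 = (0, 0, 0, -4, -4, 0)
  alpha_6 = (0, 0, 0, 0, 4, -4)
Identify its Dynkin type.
B_6 (so(13))

Compute the Cartan integers a_ij = 2(alpha_i, alpha_j)/(alpha_j, alpha_j); the resulting 6x6 Cartan matrix is
[[2, 0, -1, 0, 0, 0], [0, 2, -1, -1, 0, 0], [-2, -1, 2, 0, 0, 0], [0, -1, 0, 2, -1, 0], [0, 0, 0, -1, 2, -1], [0, 0, 0, 0, -1, 2]].
The roots have two lengths (squared-length ratio 2:1); the short ones are alpha_{1}. The associated Dynkin diagram is a chain of 6 nodes with a double edge at one end; the terminal node there is the unique short simple root (B_6), so the type is B_6 (the algebra so(13)).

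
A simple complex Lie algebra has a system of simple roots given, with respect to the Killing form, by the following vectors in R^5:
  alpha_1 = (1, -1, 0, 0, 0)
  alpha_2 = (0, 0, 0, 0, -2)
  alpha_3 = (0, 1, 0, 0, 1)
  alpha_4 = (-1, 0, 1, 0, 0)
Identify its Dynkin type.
Compute the Cartan integers a_ij = 2(alpha_i, alpha_j)/(alpha_j, alpha_j); the resulting 4x4 Cartan matrix is
[[2, 0, -1, -1], [0, 2, -2, 0], [-1, -1, 2, 0], [-1, 0, 0, 2]].
The roots have two lengths (squared-length ratio 2:1); the short ones are alpha_{1,3,4}. The associated Dynkin diagram is a chain of 4 nodes with a double edge at one end; the terminal node there is the unique long simple root (C_4), so the type is C_4 (the algebra sp(8)).

C_4 (sp(8))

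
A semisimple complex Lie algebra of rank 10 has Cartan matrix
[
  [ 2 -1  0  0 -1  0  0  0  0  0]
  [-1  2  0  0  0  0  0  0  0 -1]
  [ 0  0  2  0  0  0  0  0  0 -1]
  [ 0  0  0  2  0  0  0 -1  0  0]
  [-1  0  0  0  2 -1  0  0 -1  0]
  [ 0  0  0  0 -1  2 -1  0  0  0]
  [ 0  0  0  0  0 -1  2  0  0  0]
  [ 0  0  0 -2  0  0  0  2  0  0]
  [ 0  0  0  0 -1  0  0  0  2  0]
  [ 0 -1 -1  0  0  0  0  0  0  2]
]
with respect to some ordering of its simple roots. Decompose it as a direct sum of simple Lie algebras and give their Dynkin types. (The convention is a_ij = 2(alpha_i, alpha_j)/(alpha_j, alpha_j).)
B2 + E8

The diagram associated to this matrix has two connected components: the simple roots {alpha_4, alpha_8} form a chain of 2 nodes with a double edge at one end; the terminal node there is the unique short simple root (B_2), and {alpha_1, alpha_2, alpha_3, alpha_5, alpha_6, alpha_7, alpha_9, alpha_10} form a chain of 7 nodes with one extra node attached to the third node from one end (E_8). A semisimple Lie algebra decomposes uniquely as the direct sum of simple ideals, one per connected component of its Dynkin diagram, so g ≅ B_2 ⊕ E_8 (dimension 10 + 248 = 258).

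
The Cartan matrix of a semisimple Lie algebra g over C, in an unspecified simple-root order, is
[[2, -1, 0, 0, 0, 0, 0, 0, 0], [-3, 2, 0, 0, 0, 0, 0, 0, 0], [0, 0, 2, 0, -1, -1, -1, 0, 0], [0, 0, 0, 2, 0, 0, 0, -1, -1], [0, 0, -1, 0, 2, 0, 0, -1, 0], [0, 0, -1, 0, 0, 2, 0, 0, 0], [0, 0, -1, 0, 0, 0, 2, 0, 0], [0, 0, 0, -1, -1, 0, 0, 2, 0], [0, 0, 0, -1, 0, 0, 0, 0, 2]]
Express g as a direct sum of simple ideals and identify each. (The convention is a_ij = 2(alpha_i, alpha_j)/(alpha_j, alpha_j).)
D_7 (so(14)) + G_2

The diagram associated to this matrix has two connected components: the simple roots {alpha_3, alpha_4, alpha_5, alpha_6, alpha_7, alpha_8, alpha_9} form a chain of 5 nodes with a fork of two nodes at one end (D_7), and {alpha_1, alpha_2} form two nodes joined by a triple edge (G_2). A semisimple Lie algebra decomposes uniquely as the direct sum of simple ideals, one per connected component of its Dynkin diagram, so g ≅ D_7 ⊕ G_2 (dimension 91 + 14 = 105).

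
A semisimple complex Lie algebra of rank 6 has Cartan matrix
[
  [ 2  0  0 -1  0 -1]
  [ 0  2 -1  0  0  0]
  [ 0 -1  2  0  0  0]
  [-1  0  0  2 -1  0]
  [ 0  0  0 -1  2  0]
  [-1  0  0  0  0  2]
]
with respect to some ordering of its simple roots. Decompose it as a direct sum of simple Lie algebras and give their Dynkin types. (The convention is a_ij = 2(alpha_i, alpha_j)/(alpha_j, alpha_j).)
The diagram associated to this matrix has two connected components: the simple roots {alpha_2, alpha_3} form a chain of 2 nodes with single edges (A_2), and {alpha_1, alpha_4, alpha_5, alpha_6} form a chain of 4 nodes with single edges (A_4). A semisimple Lie algebra decomposes uniquely as the direct sum of simple ideals, one per connected component of its Dynkin diagram, so g ≅ A_2 ⊕ A_4 (dimension 8 + 24 = 32).

A_2 + A_4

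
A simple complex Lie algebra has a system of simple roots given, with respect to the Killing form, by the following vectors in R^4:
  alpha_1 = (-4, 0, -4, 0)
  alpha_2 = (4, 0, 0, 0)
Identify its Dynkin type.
B2

Compute the Cartan integers a_ij = 2(alpha_i, alpha_j)/(alpha_j, alpha_j); the resulting 2x2 Cartan matrix is
[[2, -2], [-1, 2]].
The roots have two lengths (squared-length ratio 2:1); the short ones are alpha_{2}. The associated Dynkin diagram is a chain of 2 nodes with a double edge at one end; the terminal node there is the unique short simple root (B_2), so the type is B_2 (the algebra so(5)).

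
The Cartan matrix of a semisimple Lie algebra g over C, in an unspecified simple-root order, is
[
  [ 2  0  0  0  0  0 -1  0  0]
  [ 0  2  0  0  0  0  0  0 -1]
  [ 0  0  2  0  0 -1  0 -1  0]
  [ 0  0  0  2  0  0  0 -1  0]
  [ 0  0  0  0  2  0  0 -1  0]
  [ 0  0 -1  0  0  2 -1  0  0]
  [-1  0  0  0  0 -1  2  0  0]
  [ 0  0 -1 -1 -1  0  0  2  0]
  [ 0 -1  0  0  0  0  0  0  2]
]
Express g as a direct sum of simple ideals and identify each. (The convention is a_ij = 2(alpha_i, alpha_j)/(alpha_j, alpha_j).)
A_2 (sl(3)) + D_7 (so(14))

The diagram associated to this matrix has two connected components: the simple roots {alpha_2, alpha_9} form a chain of 2 nodes with single edges (A_2), and {alpha_1, alpha_3, alpha_4, alpha_5, alpha_6, alpha_7, alpha_8} form a chain of 5 nodes with a fork of two nodes at one end (D_7). A semisimple Lie algebra decomposes uniquely as the direct sum of simple ideals, one per connected component of its Dynkin diagram, so g ≅ A_2 ⊕ D_7 (dimension 8 + 91 = 99).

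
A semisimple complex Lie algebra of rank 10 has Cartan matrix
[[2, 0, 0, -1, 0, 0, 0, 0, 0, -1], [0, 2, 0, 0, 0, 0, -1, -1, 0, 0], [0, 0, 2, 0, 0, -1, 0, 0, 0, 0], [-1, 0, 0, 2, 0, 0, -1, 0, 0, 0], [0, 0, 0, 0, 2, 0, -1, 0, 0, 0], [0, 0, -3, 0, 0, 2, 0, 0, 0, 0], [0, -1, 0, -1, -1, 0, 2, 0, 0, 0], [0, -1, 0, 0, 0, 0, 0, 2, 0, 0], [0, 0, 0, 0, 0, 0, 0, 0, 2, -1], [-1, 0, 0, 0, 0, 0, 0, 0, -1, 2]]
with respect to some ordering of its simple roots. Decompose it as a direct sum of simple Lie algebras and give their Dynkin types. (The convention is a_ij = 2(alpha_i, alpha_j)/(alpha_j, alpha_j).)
The diagram associated to this matrix has two connected components: the simple roots {alpha_1, alpha_2, alpha_4, alpha_5, alpha_7, alpha_8, alpha_9, alpha_10} form a chain of 7 nodes with one extra node attached to the third node from one end (E_8), and {alpha_3, alpha_6} form two nodes joined by a triple edge (G_2). A semisimple Lie algebra decomposes uniquely as the direct sum of simple ideals, one per connected component of its Dynkin diagram, so g ≅ E_8 ⊕ G_2 (dimension 248 + 14 = 262).

type E_8 + type G_2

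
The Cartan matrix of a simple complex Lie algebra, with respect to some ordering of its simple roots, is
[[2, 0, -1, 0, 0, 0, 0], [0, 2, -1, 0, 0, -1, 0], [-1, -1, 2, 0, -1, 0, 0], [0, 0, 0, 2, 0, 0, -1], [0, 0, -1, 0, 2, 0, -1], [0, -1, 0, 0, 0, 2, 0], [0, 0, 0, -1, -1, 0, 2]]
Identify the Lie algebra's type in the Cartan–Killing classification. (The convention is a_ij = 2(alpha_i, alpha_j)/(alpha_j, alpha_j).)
E_7

The matrix has rank 7 with 2's on the diagonal. Reading the off-diagonal entries as Dynkin edges (a single edge where a_ij = a_ji = -1; a double or triple edge where a_ij * a_ji = 2 or 3), the diagram is a chain of 6 nodes with one extra node attached to the third node from one end (E_7). One simple-root ordering that puts it in standard form is (alpha_6, alpha_1, alpha_2, alpha_3, alpha_5, alpha_7, alpha_4). So the algebra is type E_7.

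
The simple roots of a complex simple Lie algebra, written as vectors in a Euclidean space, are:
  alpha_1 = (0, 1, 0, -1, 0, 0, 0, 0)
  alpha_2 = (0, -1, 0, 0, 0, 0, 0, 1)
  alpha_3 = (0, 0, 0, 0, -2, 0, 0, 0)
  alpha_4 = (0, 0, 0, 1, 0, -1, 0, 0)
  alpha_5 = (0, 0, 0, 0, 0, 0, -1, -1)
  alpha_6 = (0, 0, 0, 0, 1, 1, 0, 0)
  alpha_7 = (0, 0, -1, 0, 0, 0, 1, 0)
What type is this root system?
Compute the Cartan integers a_ij = 2(alpha_i, alpha_j)/(alpha_j, alpha_j); the resulting 7x7 Cartan matrix is
[[2, -1, 0, -1, 0, 0, 0], [-1, 2, 0, 0, -1, 0, 0], [0, 0, 2, 0, 0, -2, 0], [-1, 0, 0, 2, 0, -1, 0], [0, -1, 0, 0, 2, 0, -1], [0, 0, -1, -1, 0, 2, 0], [0, 0, 0, 0, -1, 0, 2]].
The roots have two lengths (squared-length ratio 2:1); the short ones are alpha_{1,2,4,5,6,7}. The associated Dynkin diagram is a chain of 7 nodes with a double edge at one end; the terminal node there is the unique long simple root (C_7), so the type is C_7 (the algebra sp(14)).

C_7 (sp(14))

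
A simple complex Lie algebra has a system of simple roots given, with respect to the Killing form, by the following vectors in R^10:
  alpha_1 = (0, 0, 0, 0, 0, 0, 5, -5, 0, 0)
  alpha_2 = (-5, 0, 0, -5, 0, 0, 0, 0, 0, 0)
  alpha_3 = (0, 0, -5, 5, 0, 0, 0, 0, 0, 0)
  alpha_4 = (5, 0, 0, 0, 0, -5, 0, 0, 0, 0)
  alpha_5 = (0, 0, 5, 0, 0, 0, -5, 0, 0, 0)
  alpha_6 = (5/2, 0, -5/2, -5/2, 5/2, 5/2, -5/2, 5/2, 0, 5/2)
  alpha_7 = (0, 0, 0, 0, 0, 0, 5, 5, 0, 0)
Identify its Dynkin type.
Compute the Cartan integers a_ij = 2(alpha_i, alpha_j)/(alpha_j, alpha_j); the resulting 7x7 Cartan matrix is
[[2, 0, 0, 0, -1, -1, 0], [0, 2, -1, -1, 0, 0, 0], [0, -1, 2, 0, -1, 0, 0], [0, -1, 0, 2, 0, 0, 0], [-1, 0, -1, 0, 2, 0, -1], [-1, 0, 0, 0, 0, 2, 0], [0, 0, 0, 0, -1, 0, 2]].
All simple roots have the same length, so the diagram is simply laced. The associated Dynkin diagram is a chain of 6 nodes with one extra node attached to the third node from one end (E_7), so the type is E_7.

type E_7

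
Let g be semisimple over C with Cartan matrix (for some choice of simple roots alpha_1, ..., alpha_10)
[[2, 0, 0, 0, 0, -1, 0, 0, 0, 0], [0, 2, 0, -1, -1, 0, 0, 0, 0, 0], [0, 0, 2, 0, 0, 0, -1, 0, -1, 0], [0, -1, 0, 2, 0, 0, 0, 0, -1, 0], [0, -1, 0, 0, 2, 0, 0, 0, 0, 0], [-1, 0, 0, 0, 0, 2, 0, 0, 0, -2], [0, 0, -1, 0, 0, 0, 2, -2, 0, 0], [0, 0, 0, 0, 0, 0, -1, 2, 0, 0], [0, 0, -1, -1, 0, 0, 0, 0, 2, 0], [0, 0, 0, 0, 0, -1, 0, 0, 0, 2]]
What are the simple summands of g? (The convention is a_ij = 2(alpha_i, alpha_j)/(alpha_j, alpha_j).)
The diagram associated to this matrix has two connected components: the simple roots {alpha_1, alpha_6, alpha_10} form a chain of 3 nodes with a double edge at one end; the terminal node there is the unique short simple root (B_3), and {alpha_2, alpha_3, alpha_4, alpha_5, alpha_7, alpha_8, alpha_9} form a chain of 7 nodes with a double edge at one end; the terminal node there is the unique short simple root (B_7). A semisimple Lie algebra decomposes uniquely as the direct sum of simple ideals, one per connected component of its Dynkin diagram, so g ≅ B_3 ⊕ B_7 (dimension 21 + 105 = 126).

B_3 + B_7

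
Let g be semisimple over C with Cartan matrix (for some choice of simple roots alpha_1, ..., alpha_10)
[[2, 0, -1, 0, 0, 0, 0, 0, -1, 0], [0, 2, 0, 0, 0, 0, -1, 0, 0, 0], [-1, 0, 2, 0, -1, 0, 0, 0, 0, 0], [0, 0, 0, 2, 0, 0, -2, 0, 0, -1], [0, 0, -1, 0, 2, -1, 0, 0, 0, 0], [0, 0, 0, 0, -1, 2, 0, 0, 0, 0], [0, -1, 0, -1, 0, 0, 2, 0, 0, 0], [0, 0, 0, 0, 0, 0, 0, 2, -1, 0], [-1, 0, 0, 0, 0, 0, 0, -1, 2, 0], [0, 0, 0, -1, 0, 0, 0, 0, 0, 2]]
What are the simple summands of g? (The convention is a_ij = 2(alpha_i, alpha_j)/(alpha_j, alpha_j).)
The diagram associated to this matrix has two connected components: the simple roots {alpha_1, alpha_3, alpha_5, alpha_6, alpha_8, alpha_9} form a chain of 6 nodes with single edges (A_6), and {alpha_2, alpha_4, alpha_7, alpha_10} form a chain of 4 nodes with a double edge between the middle two (F_4). A semisimple Lie algebra decomposes uniquely as the direct sum of simple ideals, one per connected component of its Dynkin diagram, so g ≅ A_6 ⊕ F_4 (dimension 48 + 52 = 100).

A6 + F4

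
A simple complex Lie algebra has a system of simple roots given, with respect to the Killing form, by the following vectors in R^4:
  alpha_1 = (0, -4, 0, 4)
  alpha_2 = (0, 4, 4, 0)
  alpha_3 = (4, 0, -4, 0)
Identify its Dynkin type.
Compute the Cartan integers a_ij = 2(alpha_i, alpha_j)/(alpha_j, alpha_j); the resulting 3x3 Cartan matrix is
[[2, -1, 0], [-1, 2, -1], [0, -1, 2]].
All simple roots have the same length, so the diagram is simply laced. The associated Dynkin diagram is a chain of 3 nodes with single edges (A_3), so the type is A_3 (the algebra sl(4)).

A3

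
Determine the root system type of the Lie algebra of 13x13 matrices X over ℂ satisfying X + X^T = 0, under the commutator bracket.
This is so(13) with 13 odd, which has dimension 13(13-1)/2 = 78 and rank (13-1)/2 = 6. In the classification of classical Lie algebras, the orthogonal algebra so(2n+1) in an odd number of variables has type B_n; here n = 6, so the Dynkin diagram is a chain of 6 nodes with a double edge at one end; the terminal node there is the unique short simple root (B_6). Hence the type is B_6.

B_6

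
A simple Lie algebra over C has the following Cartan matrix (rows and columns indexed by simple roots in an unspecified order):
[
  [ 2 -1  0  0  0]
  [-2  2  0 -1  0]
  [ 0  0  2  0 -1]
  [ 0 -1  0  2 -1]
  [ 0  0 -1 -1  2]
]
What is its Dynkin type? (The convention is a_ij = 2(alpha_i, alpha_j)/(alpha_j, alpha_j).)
The matrix has rank 5 with 2's on the diagonal. Reading the off-diagonal entries as Dynkin edges (a single edge where a_ij = a_ji = -1; a double or triple edge where a_ij * a_ji = 2 or 3), the diagram is a chain of 5 nodes with a double edge at one end; the terminal node there is the unique short simple root (B_5). One simple-root ordering that puts it in standard form is (alpha_3, alpha_5, alpha_4, alpha_2, alpha_1). So the algebra is type B_5, i.e. so(11).

type B_5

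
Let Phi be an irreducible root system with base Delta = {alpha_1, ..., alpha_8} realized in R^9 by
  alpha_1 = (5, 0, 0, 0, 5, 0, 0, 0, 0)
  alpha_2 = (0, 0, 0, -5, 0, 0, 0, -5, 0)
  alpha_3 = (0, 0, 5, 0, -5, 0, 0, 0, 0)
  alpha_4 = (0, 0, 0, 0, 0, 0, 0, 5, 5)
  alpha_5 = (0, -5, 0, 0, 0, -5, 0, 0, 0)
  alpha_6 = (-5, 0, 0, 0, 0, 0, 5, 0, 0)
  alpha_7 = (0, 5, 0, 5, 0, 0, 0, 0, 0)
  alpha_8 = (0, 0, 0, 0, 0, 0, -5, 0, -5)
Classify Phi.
Compute the Cartan integers a_ij = 2(alpha_i, alpha_j)/(alpha_j, alpha_j); the resulting 8x8 Cartan matrix is
[[2, 0, -1, 0, 0, -1, 0, 0], [0, 2, 0, -1, 0, 0, -1, 0], [-1, 0, 2, 0, 0, 0, 0, 0], [0, -1, 0, 2, 0, 0, 0, -1], [0, 0, 0, 0, 2, 0, -1, 0], [-1, 0, 0, 0, 0, 2, 0, -1], [0, -1, 0, 0, -1, 0, 2, 0], [0, 0, 0, -1, 0, -1, 0, 2]].
All simple roots have the same length, so the diagram is simply laced. The associated Dynkin diagram is a chain of 8 nodes with single edges (A_8), so the type is A_8 (the algebra sl(9)).

type A_8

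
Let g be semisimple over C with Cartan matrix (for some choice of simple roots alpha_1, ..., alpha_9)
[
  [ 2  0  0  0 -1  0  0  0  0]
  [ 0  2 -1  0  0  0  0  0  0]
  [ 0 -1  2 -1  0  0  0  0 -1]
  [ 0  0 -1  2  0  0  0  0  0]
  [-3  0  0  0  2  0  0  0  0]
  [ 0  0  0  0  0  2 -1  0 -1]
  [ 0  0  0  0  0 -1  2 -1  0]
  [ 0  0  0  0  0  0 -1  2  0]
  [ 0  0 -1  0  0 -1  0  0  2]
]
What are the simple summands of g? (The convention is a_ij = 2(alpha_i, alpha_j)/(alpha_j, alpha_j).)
type D_7 ⊕ type G_2

The diagram associated to this matrix has two connected components: the simple roots {alpha_2, alpha_3, alpha_4, alpha_6, alpha_7, alpha_8, alpha_9} form a chain of 5 nodes with a fork of two nodes at one end (D_7), and {alpha_1, alpha_5} form two nodes joined by a triple edge (G_2). A semisimple Lie algebra decomposes uniquely as the direct sum of simple ideals, one per connected component of its Dynkin diagram, so g ≅ D_7 ⊕ G_2 (dimension 91 + 14 = 105).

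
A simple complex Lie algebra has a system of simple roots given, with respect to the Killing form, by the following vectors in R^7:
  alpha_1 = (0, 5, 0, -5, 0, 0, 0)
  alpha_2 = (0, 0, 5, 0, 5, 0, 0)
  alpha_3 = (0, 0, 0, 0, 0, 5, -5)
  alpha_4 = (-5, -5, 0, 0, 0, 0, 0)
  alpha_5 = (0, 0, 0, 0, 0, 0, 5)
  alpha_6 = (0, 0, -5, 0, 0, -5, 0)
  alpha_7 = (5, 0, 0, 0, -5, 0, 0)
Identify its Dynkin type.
Compute the Cartan integers a_ij = 2(alpha_i, alpha_j)/(alpha_j, alpha_j); the resulting 7x7 Cartan matrix is
[[2, 0, 0, -1, 0, 0, 0], [0, 2, 0, 0, 0, -1, -1], [0, 0, 2, 0, -2, -1, 0], [-1, 0, 0, 2, 0, 0, -1], [0, 0, -1, 0, 2, 0, 0], [0, -1, -1, 0, 0, 2, 0], [0, -1, 0, -1, 0, 0, 2]].
The roots have two lengths (squared-length ratio 2:1); the short ones are alpha_{5}. The associated Dynkin diagram is a chain of 7 nodes with a double edge at one end; the terminal node there is the unique short simple root (B_7), so the type is B_7 (the algebra so(15)).

B_7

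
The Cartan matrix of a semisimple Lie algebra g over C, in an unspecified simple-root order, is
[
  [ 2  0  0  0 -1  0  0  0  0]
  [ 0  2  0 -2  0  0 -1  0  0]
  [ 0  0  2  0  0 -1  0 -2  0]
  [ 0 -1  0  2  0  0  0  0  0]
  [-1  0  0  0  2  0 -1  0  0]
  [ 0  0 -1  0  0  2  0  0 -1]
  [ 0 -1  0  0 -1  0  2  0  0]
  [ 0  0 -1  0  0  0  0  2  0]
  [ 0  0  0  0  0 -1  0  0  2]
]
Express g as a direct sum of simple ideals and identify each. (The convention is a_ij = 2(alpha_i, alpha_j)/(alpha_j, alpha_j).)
The diagram associated to this matrix has two connected components: the simple roots {alpha_3, alpha_6, alpha_8, alpha_9} form a chain of 4 nodes with a double edge at one end; the terminal node there is the unique short simple root (B_4), and {alpha_1, alpha_2, alpha_4, alpha_5, alpha_7} form a chain of 5 nodes with a double edge at one end; the terminal node there is the unique short simple root (B_5). A semisimple Lie algebra decomposes uniquely as the direct sum of simple ideals, one per connected component of its Dynkin diagram, so g ≅ B_4 ⊕ B_5 (dimension 36 + 55 = 91).

type B_4 ⊕ type B_5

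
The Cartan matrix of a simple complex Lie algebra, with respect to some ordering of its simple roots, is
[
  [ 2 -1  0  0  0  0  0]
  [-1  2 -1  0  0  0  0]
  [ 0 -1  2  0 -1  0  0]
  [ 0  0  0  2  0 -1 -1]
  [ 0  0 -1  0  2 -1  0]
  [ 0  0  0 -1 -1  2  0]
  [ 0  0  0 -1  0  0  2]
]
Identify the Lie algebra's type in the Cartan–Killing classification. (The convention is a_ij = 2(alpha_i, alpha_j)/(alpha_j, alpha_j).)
A_7

The matrix has rank 7 with 2's on the diagonal. Reading the off-diagonal entries as Dynkin edges (a single edge where a_ij = a_ji = -1; a double or triple edge where a_ij * a_ji = 2 or 3), the diagram is a chain of 7 nodes with single edges (A_7). One simple-root ordering that puts it in standard form is (alpha_7, alpha_4, alpha_6, alpha_5, alpha_3, alpha_2, alpha_1). So the algebra is type A_7, i.e. sl(8).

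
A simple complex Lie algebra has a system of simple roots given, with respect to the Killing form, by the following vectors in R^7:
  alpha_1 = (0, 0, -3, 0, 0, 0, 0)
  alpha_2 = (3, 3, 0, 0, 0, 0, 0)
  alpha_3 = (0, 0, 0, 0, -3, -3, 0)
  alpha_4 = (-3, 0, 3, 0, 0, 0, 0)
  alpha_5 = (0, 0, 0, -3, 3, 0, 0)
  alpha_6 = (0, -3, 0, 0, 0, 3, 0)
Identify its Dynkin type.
Compute the Cartan integers a_ij = 2(alpha_i, alpha_j)/(alpha_j, alpha_j); the resulting 6x6 Cartan matrix is
[[2, 0, 0, -1, 0, 0], [0, 2, 0, -1, 0, -1], [0, 0, 2, 0, -1, -1], [-2, -1, 0, 2, 0, 0], [0, 0, -1, 0, 2, 0], [0, -1, -1, 0, 0, 2]].
The roots have two lengths (squared-length ratio 2:1); the short ones are alpha_{1}. The associated Dynkin diagram is a chain of 6 nodes with a double edge at one end; the terminal node there is the unique short simple root (B_6), so the type is B_6 (the algebra so(13)).

B_6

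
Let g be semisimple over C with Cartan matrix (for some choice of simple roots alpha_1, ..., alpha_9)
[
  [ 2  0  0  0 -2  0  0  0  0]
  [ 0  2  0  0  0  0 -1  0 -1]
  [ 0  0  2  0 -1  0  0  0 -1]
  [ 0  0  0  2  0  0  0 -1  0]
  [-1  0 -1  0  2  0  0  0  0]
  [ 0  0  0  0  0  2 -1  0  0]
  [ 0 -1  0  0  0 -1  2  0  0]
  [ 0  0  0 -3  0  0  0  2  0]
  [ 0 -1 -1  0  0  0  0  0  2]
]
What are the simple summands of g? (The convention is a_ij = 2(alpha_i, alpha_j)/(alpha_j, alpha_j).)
C7 ⊕ G2

The diagram associated to this matrix has two connected components: the simple roots {alpha_1, alpha_2, alpha_3, alpha_5, alpha_6, alpha_7, alpha_9} form a chain of 7 nodes with a double edge at one end; the terminal node there is the unique long simple root (C_7), and {alpha_4, alpha_8} form two nodes joined by a triple edge (G_2). A semisimple Lie algebra decomposes uniquely as the direct sum of simple ideals, one per connected component of its Dynkin diagram, so g ≅ C_7 ⊕ G_2 (dimension 105 + 14 = 119).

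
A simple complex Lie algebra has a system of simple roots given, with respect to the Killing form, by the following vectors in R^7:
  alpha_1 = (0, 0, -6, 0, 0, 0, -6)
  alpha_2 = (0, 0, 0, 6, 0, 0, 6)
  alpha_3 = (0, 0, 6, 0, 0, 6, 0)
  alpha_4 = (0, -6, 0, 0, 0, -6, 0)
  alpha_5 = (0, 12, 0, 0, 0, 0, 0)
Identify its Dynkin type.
Compute the Cartan integers a_ij = 2(alpha_i, alpha_j)/(alpha_j, alpha_j); the resulting 5x5 Cartan matrix is
[[2, -1, -1, 0, 0], [-1, 2, 0, 0, 0], [-1, 0, 2, -1, 0], [0, 0, -1, 2, -1], [0, 0, 0, -2, 2]].
The roots have two lengths (squared-length ratio 2:1); the short ones are alpha_{1,2,3,4}. The associated Dynkin diagram is a chain of 5 nodes with a double edge at one end; the terminal node there is the unique long simple root (C_5), so the type is C_5 (the algebra sp(10)).

C5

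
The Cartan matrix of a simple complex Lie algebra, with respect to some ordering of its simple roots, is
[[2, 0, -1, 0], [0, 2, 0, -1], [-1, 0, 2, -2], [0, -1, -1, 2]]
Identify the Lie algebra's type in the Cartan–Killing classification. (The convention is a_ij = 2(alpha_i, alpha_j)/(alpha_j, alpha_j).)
The matrix has rank 4 with 2's on the diagonal. Reading the off-diagonal entries as Dynkin edges (a single edge where a_ij = a_ji = -1; a double or triple edge where a_ij * a_ji = 2 or 3), the diagram is a chain of 4 nodes with a double edge between the middle two (F_4). One simple-root ordering that puts it in standard form is (alpha_1, alpha_3, alpha_4, alpha_2). So the algebra is type F_4.

F4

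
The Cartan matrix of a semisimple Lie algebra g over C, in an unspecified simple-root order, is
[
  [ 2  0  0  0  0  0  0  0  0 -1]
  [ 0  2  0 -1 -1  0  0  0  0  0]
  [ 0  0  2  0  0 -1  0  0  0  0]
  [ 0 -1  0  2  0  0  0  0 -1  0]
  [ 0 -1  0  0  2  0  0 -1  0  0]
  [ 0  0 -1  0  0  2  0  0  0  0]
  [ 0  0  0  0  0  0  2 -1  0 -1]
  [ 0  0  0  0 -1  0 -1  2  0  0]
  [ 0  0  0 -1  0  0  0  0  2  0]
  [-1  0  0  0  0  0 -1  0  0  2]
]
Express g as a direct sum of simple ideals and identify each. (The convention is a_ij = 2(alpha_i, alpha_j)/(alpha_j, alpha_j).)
A_2 (sl(3)) + A_8 (sl(9))

The diagram associated to this matrix has two connected components: the simple roots {alpha_3, alpha_6} form a chain of 2 nodes with single edges (A_2), and {alpha_1, alpha_2, alpha_4, alpha_5, alpha_7, alpha_8, alpha_9, alpha_10} form a chain of 8 nodes with single edges (A_8). A semisimple Lie algebra decomposes uniquely as the direct sum of simple ideals, one per connected component of its Dynkin diagram, so g ≅ A_2 ⊕ A_8 (dimension 8 + 80 = 88).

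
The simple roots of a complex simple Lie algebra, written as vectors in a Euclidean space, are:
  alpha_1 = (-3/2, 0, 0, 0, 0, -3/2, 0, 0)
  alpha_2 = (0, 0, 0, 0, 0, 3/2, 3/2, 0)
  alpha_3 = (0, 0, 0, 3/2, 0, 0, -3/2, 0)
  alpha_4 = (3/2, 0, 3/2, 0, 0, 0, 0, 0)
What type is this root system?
A_4 (sl(5))

Compute the Cartan integers a_ij = 2(alpha_i, alpha_j)/(alpha_j, alpha_j); the resulting 4x4 Cartan matrix is
[[2, -1, 0, -1], [-1, 2, -1, 0], [0, -1, 2, 0], [-1, 0, 0, 2]].
All simple roots have the same length, so the diagram is simply laced. The associated Dynkin diagram is a chain of 4 nodes with single edges (A_4), so the type is A_4 (the algebra sl(5)).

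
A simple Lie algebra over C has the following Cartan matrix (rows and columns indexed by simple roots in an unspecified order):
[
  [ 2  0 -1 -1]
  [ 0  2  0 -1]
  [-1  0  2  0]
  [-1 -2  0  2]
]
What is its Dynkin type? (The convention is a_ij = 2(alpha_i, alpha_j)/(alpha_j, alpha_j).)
The matrix has rank 4 with 2's on the diagonal. Reading the off-diagonal entries as Dynkin edges (a single edge where a_ij = a_ji = -1; a double or triple edge where a_ij * a_ji = 2 or 3), the diagram is a chain of 4 nodes with a double edge at one end; the terminal node there is the unique short simple root (B_4). One simple-root ordering that puts it in standard form is (alpha_3, alpha_1, alpha_4, alpha_2). So the algebra is type B_4, i.e. so(9).

B_4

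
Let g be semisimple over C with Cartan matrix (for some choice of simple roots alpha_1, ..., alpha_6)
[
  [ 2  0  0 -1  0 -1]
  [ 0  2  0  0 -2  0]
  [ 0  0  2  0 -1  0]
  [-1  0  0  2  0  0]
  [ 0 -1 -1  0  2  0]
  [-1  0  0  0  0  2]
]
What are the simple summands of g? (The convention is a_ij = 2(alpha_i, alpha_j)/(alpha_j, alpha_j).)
A3 + C3

The diagram associated to this matrix has two connected components: the simple roots {alpha_1, alpha_4, alpha_6} form a chain of 3 nodes with single edges (A_3), and {alpha_2, alpha_3, alpha_5} form a chain of 3 nodes with a double edge at one end; the terminal node there is the unique long simple root (C_3). A semisimple Lie algebra decomposes uniquely as the direct sum of simple ideals, one per connected component of its Dynkin diagram, so g ≅ A_3 ⊕ C_3 (dimension 15 + 21 = 36).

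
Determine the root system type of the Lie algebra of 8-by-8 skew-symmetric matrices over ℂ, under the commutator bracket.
D_4

This is so(8) with 8 even, which has dimension 8(8-1)/2 = 28 and rank 8/2 = 4. In the classification of classical Lie algebras, the orthogonal algebra so(2n) in an even number of variables has type D_n; here n = 4, so the Dynkin diagram is a chain of 2 nodes with a fork of two nodes at one end (D_4). Hence the type is D_4.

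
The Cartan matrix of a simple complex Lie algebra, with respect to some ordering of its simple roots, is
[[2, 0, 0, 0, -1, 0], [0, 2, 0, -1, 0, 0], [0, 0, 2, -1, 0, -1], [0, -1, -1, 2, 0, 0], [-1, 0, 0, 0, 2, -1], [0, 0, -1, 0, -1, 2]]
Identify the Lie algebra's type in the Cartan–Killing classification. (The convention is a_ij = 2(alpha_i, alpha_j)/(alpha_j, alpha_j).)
A_6

The matrix has rank 6 with 2's on the diagonal. Reading the off-diagonal entries as Dynkin edges (a single edge where a_ij = a_ji = -1; a double or triple edge where a_ij * a_ji = 2 or 3), the diagram is a chain of 6 nodes with single edges (A_6). One simple-root ordering that puts it in standard form is (alpha_2, alpha_4, alpha_3, alpha_6, alpha_5, alpha_1). So the algebra is type A_6, i.e. sl(7).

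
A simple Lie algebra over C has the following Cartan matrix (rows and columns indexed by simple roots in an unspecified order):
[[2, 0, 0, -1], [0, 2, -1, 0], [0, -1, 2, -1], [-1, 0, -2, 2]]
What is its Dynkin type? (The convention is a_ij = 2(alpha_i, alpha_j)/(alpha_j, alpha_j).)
type F_4

The matrix has rank 4 with 2's on the diagonal. Reading the off-diagonal entries as Dynkin edges (a single edge where a_ij = a_ji = -1; a double or triple edge where a_ij * a_ji = 2 or 3), the diagram is a chain of 4 nodes with a double edge between the middle two (F_4). One simple-root ordering that puts it in standard form is (alpha_1, alpha_4, alpha_3, alpha_2). So the algebra is type F_4.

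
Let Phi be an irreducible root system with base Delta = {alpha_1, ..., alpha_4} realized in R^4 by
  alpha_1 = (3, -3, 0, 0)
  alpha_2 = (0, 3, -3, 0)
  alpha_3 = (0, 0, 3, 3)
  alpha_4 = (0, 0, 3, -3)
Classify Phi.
type D_4

Compute the Cartan integers a_ij = 2(alpha_i, alpha_j)/(alpha_j, alpha_j); the resulting 4x4 Cartan matrix is
[[2, -1, 0, 0], [-1, 2, -1, -1], [0, -1, 2, 0], [0, -1, 0, 2]].
All simple roots have the same length, so the diagram is simply laced. The associated Dynkin diagram is a chain of 2 nodes with a fork of two nodes at one end (D_4), so the type is D_4 (the algebra so(8)).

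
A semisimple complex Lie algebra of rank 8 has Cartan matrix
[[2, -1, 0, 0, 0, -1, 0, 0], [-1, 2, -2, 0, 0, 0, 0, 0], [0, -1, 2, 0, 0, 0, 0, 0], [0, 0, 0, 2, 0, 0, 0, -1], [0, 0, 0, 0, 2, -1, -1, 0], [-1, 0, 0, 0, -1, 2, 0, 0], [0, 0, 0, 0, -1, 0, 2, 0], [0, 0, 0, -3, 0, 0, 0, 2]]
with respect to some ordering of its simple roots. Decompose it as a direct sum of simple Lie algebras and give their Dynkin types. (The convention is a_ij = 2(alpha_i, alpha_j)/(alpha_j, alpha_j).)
type B_6 ⊕ type G_2

The diagram associated to this matrix has two connected components: the simple roots {alpha_1, alpha_2, alpha_3, alpha_5, alpha_6, alpha_7} form a chain of 6 nodes with a double edge at one end; the terminal node there is the unique short simple root (B_6), and {alpha_4, alpha_8} form two nodes joined by a triple edge (G_2). A semisimple Lie algebra decomposes uniquely as the direct sum of simple ideals, one per connected component of its Dynkin diagram, so g ≅ B_6 ⊕ G_2 (dimension 78 + 14 = 92).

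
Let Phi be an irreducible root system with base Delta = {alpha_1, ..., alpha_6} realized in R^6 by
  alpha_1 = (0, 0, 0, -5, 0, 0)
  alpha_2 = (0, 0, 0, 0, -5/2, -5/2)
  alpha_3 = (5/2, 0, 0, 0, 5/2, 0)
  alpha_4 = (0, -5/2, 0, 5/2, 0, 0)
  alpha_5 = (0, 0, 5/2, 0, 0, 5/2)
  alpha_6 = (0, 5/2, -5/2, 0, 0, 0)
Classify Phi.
C6

Compute the Cartan integers a_ij = 2(alpha_i, alpha_j)/(alpha_j, alpha_j); the resulting 6x6 Cartan matrix is
[[2, 0, 0, -2, 0, 0], [0, 2, -1, 0, -1, 0], [0, -1, 2, 0, 0, 0], [-1, 0, 0, 2, 0, -1], [0, -1, 0, 0, 2, -1], [0, 0, 0, -1, -1, 2]].
The roots have two lengths (squared-length ratio 2:1); the short ones are alpha_{2,3,4,5,6}. The associated Dynkin diagram is a chain of 6 nodes with a double edge at one end; the terminal node there is the unique long simple root (C_6), so the type is C_6 (the algebra sp(12)).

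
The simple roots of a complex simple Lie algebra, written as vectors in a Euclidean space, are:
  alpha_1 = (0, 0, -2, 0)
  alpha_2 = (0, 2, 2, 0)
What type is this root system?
B_2

Compute the Cartan integers a_ij = 2(alpha_i, alpha_j)/(alpha_j, alpha_j); the resulting 2x2 Cartan matrix is
[[2, -1], [-2, 2]].
The roots have two lengths (squared-length ratio 2:1); the short ones are alpha_{1}. The associated Dynkin diagram is a chain of 2 nodes with a double edge at one end; the terminal node there is the unique short simple root (B_2), so the type is B_2 (the algebra so(5)).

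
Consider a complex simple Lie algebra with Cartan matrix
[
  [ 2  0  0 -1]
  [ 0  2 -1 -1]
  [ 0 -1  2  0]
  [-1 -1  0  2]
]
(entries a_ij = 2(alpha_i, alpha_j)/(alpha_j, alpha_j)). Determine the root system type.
The matrix has rank 4 with 2's on the diagonal. Reading the off-diagonal entries as Dynkin edges (a single edge where a_ij = a_ji = -1; a double or triple edge where a_ij * a_ji = 2 or 3), the diagram is a chain of 4 nodes with single edges (A_4). One simple-root ordering that puts it in standard form is (alpha_3, alpha_2, alpha_4, alpha_1). So the algebra is type A_4, i.e. sl(5).

A_4 (sl(5))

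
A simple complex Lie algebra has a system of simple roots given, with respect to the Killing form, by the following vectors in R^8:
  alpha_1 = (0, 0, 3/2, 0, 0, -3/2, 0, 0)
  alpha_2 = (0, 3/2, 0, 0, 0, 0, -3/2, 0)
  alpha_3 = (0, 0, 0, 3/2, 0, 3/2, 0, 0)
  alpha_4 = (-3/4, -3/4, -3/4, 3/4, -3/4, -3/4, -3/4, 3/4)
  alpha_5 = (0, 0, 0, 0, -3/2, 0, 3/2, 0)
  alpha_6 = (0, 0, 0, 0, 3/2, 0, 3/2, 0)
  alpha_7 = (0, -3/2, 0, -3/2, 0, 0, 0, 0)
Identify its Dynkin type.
Compute the Cartan integers a_ij = 2(alpha_i, alpha_j)/(alpha_j, alpha_j); the resulting 7x7 Cartan matrix is
[[2, 0, -1, 0, 0, 0, 0], [0, 2, 0, 0, -1, -1, -1], [-1, 0, 2, 0, 0, 0, -1], [0, 0, 0, 2, 0, -1, 0], [0, -1, 0, 0, 2, 0, 0], [0, -1, 0, -1, 0, 2, 0], [0, -1, -1, 0, 0, 0, 2]].
All simple roots have the same length, so the diagram is simply laced. The associated Dynkin diagram is a chain of 6 nodes with one extra node attached to the third node from one end (E_7), so the type is E_7.

E_7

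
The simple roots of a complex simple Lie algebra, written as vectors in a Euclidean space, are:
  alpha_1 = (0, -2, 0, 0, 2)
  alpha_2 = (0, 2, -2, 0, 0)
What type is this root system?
A_2 (sl(3))

Compute the Cartan integers a_ij = 2(alpha_i, alpha_j)/(alpha_j, alpha_j); the resulting 2x2 Cartan matrix is
[[2, -1], [-1, 2]].
All simple roots have the same length, so the diagram is simply laced. The associated Dynkin diagram is a chain of 2 nodes with single edges (A_2), so the type is A_2 (the algebra sl(3)).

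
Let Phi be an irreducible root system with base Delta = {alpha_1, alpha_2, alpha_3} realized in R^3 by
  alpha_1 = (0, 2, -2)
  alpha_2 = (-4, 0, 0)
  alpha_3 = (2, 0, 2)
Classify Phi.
C_3 (sp(6))

Compute the Cartan integers a_ij = 2(alpha_i, alpha_j)/(alpha_j, alpha_j); the resulting 3x3 Cartan matrix is
[[2, 0, -1], [0, 2, -2], [-1, -1, 2]].
The roots have two lengths (squared-length ratio 2:1); the short ones are alpha_{1,3}. The associated Dynkin diagram is a chain of 3 nodes with a double edge at one end; the terminal node there is the unique long simple root (C_3), so the type is C_3 (the algebra sp(6)).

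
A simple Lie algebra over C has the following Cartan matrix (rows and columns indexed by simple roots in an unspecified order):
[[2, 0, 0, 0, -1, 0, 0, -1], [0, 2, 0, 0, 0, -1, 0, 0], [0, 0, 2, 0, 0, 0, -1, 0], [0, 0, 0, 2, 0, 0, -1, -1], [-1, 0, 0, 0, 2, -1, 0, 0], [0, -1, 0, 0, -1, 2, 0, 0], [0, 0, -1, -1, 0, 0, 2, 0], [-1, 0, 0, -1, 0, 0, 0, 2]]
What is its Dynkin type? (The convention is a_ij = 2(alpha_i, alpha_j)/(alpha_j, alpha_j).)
The matrix has rank 8 with 2's on the diagonal. Reading the off-diagonal entries as Dynkin edges (a single edge where a_ij = a_ji = -1; a double or triple edge where a_ij * a_ji = 2 or 3), the diagram is a chain of 8 nodes with single edges (A_8). One simple-root ordering that puts it in standard form is (alpha_2, alpha_6, alpha_5, alpha_1, alpha_8, alpha_4, alpha_7, alpha_3). So the algebra is type A_8, i.e. sl(9).

type A_8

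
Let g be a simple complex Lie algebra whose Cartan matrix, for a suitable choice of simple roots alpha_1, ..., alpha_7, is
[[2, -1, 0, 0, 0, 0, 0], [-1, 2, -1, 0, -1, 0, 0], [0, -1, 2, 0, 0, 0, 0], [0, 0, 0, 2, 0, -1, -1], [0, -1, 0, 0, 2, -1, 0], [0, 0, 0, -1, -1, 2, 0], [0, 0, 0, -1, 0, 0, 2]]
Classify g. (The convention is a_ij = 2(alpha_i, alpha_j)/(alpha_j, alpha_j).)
D7

The matrix has rank 7 with 2's on the diagonal. Reading the off-diagonal entries as Dynkin edges (a single edge where a_ij = a_ji = -1; a double or triple edge where a_ij * a_ji = 2 or 3), the diagram is a chain of 5 nodes with a fork of two nodes at one end (D_7). One simple-root ordering that puts it in standard form is (alpha_7, alpha_4, alpha_6, alpha_5, alpha_2, alpha_3, alpha_1). So the algebra is type D_7, i.e. so(14).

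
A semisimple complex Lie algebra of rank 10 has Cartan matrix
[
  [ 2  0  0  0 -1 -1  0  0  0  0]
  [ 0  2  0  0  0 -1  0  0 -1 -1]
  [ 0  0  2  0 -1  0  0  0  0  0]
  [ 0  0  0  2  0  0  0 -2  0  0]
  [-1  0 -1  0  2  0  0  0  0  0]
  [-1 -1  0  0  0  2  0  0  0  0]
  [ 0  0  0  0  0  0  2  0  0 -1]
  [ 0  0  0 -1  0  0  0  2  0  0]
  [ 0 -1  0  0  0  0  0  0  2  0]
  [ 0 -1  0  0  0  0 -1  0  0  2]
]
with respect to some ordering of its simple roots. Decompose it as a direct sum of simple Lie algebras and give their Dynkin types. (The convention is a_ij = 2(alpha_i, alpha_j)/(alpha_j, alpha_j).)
The diagram associated to this matrix has two connected components: the simple roots {alpha_4, alpha_8} form a chain of 2 nodes with a double edge at one end; the terminal node there is the unique short simple root (B_2), and {alpha_1, alpha_2, alpha_3, alpha_5, alpha_6, alpha_7, alpha_9, alpha_10} form a chain of 7 nodes with one extra node attached to the third node from one end (E_8). A semisimple Lie algebra decomposes uniquely as the direct sum of simple ideals, one per connected component of its Dynkin diagram, so g ≅ B_2 ⊕ E_8 (dimension 10 + 248 = 258).

type B_2 + type E_8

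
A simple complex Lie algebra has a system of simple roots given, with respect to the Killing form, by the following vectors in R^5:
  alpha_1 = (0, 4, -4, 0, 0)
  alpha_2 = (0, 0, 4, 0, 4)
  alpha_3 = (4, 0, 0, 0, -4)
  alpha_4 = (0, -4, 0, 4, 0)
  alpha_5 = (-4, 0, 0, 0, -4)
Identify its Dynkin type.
D5

Compute the Cartan integers a_ij = 2(alpha_i, alpha_j)/(alpha_j, alpha_j); the resulting 5x5 Cartan matrix is
[[2, -1, 0, -1, 0], [-1, 2, -1, 0, -1], [0, -1, 2, 0, 0], [-1, 0, 0, 2, 0], [0, -1, 0, 0, 2]].
All simple roots have the same length, so the diagram is simply laced. The associated Dynkin diagram is a chain of 3 nodes with a fork of two nodes at one end (D_5), so the type is D_5 (the algebra so(10)).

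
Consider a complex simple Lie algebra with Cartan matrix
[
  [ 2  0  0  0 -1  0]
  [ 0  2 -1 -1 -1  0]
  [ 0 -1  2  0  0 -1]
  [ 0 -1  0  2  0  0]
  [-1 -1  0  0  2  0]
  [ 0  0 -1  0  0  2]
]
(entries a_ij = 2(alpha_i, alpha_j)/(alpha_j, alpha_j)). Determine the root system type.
The matrix has rank 6 with 2's on the diagonal. Reading the off-diagonal entries as Dynkin edges (a single edge where a_ij = a_ji = -1; a double or triple edge where a_ij * a_ji = 2 or 3), the diagram is a chain of 5 nodes with one extra node attached to the third node from one end (E_6). One simple-root ordering that puts it in standard form is (alpha_1, alpha_4, alpha_5, alpha_2, alpha_3, alpha_6). So the algebra is type E_6.

type E_6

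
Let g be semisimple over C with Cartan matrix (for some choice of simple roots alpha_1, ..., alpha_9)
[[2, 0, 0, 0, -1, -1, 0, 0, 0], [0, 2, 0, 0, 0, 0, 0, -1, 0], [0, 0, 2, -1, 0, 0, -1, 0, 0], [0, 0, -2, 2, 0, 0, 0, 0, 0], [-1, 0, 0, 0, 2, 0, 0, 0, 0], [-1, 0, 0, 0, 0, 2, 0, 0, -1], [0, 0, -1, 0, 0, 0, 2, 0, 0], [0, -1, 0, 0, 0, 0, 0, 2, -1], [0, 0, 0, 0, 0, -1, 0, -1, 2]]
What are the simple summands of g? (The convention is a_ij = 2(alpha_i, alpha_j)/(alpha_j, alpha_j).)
A_6 (sl(7)) ⊕ C_3 (sp(6))

The diagram associated to this matrix has two connected components: the simple roots {alpha_1, alpha_2, alpha_5, alpha_6, alpha_8, alpha_9} form a chain of 6 nodes with single edges (A_6), and {alpha_3, alpha_4, alpha_7} form a chain of 3 nodes with a double edge at one end; the terminal node there is the unique long simple root (C_3). A semisimple Lie algebra decomposes uniquely as the direct sum of simple ideals, one per connected component of its Dynkin diagram, so g ≅ A_6 ⊕ C_3 (dimension 48 + 21 = 69).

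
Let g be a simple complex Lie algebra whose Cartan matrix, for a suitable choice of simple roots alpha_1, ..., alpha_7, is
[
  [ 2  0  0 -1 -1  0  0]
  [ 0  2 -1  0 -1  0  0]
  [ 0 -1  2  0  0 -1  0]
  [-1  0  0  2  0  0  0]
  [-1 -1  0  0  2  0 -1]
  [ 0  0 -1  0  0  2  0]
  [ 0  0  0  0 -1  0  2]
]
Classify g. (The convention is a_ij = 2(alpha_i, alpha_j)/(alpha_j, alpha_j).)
The matrix has rank 7 with 2's on the diagonal. Reading the off-diagonal entries as Dynkin edges (a single edge where a_ij = a_ji = -1; a double or triple edge where a_ij * a_ji = 2 or 3), the diagram is a chain of 6 nodes with one extra node attached to the third node from one end (E_7). One simple-root ordering that puts it in standard form is (alpha_4, alpha_7, alpha_1, alpha_5, alpha_2, alpha_3, alpha_6). So the algebra is type E_7.

E7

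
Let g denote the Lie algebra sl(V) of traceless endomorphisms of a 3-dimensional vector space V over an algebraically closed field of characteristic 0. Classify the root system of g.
A_2 (sl(3))

This is sl(3), which has dimension 3^2 - 1 = 8 and rank 3 - 1 = 2 (a Cartan subalgebra is the diagonal traceless matrices). In the classification of classical Lie algebras, the special linear algebra sl(n+1) has type A_n; here n = 2, so the Dynkin diagram is a chain of 2 nodes with single edges (A_2). Hence the type is A_2.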